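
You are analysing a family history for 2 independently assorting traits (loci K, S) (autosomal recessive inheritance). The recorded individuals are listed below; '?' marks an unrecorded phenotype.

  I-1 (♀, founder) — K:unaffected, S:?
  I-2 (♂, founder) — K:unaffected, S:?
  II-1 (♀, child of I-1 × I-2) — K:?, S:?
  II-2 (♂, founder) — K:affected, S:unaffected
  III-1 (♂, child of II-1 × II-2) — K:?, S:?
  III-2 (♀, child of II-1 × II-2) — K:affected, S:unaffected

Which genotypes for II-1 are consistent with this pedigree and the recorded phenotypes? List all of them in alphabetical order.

K/I-1 un ·: KK|Kk
K/I-2 un ·: KK|Kk
K/II-1 ? I-1×I-2: Kk|kk
K/II-2 aff ·: kk
K/III-1 ? II-1×II-2: Kk|kk
K/III-2 aff II-1×II-2: kk
⇒ K over [I-1,I-2,II-1,II-2,III-1,III-2]: 7 consistent
S/I-1 ? ·: SS|Ss|ss
S/I-2 ? ·: SS|Ss|ss
S/II-1 ? I-1×I-2: SS|Ss|ss
S/II-2 un ·: SS|Ss
S/III-1 ? II-1×II-2: SS|Ss|ss
S/III-2 un II-1×II-2: SS|Ss
⇒ S over [I-1,I-2,II-1,II-2,III-1,III-2]: 102 consistent

II-1 ∈ {Kk SS, Kk Ss, Kk ss, kk SS, kk Ss, kk ss}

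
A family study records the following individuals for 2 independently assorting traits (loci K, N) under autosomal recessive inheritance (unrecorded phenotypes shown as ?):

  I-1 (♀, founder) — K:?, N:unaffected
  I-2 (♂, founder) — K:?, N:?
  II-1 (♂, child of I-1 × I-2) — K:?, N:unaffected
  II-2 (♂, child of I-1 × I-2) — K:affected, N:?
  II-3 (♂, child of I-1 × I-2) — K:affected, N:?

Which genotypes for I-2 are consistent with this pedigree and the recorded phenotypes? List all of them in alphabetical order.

I-2 ∈ {Kk NN, Kk Nn, Kk nn, kk NN, kk Nn, kk nn}

K/I-1 ? ·: Kk|kk
K/I-2 ? ·: Kk|kk
K/II-1 ? I-1×I-2: KK|Kk|kk
K/II-2 aff I-1×I-2: kk
K/II-3 aff I-1×I-2: kk
⇒ K over [I-1,I-2,II-1,II-2,II-3]: 8 consistent
N/I-1 un ·: NN|Nn
N/I-2 ? ·: NN|Nn|nn
N/II-1 un I-1×I-2: NN|Nn
N/II-2 ? I-1×I-2: NN|Nn|nn
N/II-3 ? I-1×I-2: NN|Nn|nn
⇒ N over [I-1,I-2,II-1,II-2,II-3]: 40 consistent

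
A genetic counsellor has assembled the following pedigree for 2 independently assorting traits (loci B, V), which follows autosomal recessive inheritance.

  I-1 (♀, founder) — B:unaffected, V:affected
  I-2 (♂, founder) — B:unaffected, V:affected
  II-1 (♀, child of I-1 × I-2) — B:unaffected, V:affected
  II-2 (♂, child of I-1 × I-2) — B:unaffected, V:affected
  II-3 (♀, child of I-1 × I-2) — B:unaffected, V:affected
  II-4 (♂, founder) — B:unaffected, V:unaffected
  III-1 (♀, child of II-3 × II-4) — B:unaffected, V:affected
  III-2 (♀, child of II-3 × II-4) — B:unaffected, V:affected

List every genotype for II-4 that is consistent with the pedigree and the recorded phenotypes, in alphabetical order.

II-4 ∈ {BB Vv, Bb Vv}

B/I-1 un ·: BB|Bb
B/I-2 un ·: BB|Bb
B/II-1 un I-1×I-2: BB|Bb
B/II-2 un I-1×I-2: BB|Bb
B/II-3 un I-1×I-2: BB|Bb
B/II-4 un ·: BB|Bb
B/III-1 un II-3×II-4: BB|Bb
B/III-2 un II-3×II-4: BB|Bb
⇒ B over [I-1,I-2,II-1,II-2,II-3,II-4,III-1,III-2]: 161 consistent
V/I-1 aff ·: vv
V/I-2 aff ·: vv
V/II-1 aff I-1×I-2: vv
V/II-2 aff I-1×I-2: vv
V/II-3 aff I-1×I-2: vv
V/II-4 un ·: Vv
V/III-1 aff II-3×II-4: vv
V/III-2 aff II-3×II-4: vv
⇒ V over [I-1,I-2,II-1,II-2,II-3,II-4,III-1,III-2]: 1 consistent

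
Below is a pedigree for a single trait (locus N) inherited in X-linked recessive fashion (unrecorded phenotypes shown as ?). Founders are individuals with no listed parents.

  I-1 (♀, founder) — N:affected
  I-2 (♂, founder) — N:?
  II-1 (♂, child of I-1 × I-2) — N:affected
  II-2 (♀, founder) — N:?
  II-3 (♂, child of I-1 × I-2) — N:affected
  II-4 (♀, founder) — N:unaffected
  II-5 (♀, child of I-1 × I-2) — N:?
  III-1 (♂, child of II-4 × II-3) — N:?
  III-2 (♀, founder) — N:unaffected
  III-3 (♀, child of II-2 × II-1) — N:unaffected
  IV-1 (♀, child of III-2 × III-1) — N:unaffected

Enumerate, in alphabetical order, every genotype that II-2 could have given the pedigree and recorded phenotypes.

N/I-1 aff ·: X^nX^n
N/I-2 ? ·: X^NY|X^nY
N/II-1 aff I-1×I-2: X^nY
N/II-2 ? ·: X^NX^N|X^NX^n
N/II-3 aff I-1×I-2: X^nY
N/II-4 un ·: X^NX^N|X^NX^n
N/II-5 ? I-1×I-2: X^NX^n|X^nX^n
N/III-1 ? II-4×II-3: X^NY|X^nY
N/III-2 un ·: X^NX^N|X^NX^n
N/III-3 un II-2×II-1: X^NX^n
N/IV-1 un III-2×III-1: X^NX^N|X^NX^n
⇒ N over [I-1,I-2,II-1,II-2,II-3,II-4,II-5,III-1,III-2,III-3,IV-1]: 32 consistent

II-2 ∈ {X^NX^N, X^NX^n}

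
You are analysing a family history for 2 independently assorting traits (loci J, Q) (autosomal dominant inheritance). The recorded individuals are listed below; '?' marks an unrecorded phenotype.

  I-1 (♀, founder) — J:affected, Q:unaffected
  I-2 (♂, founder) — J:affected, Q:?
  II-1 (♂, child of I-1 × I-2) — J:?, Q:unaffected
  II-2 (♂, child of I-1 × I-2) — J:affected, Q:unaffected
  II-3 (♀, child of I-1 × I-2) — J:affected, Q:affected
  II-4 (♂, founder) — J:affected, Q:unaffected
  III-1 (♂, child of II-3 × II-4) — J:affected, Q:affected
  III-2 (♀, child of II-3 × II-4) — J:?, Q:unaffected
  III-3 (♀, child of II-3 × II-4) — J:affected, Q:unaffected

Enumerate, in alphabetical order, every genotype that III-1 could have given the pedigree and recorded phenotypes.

J/I-1 aff ·: Jj|JJ
J/I-2 aff ·: Jj|JJ
J/II-1 ? I-1×I-2: jj|Jj|JJ
J/II-2 aff I-1×I-2: Jj|JJ
J/II-3 aff I-1×I-2: Jj|JJ
J/II-4 aff ·: Jj|JJ
J/III-1 aff II-3×II-4: Jj|JJ
J/III-2 ? II-3×II-4: jj|Jj|JJ
J/III-3 aff II-3×II-4: Jj|JJ
⇒ J over [I-1,I-2,II-1,II-2,II-3,II-4,III-1,III-2,III-3]: 415 consistent
Q/I-1 un ·: qq
Q/I-2 ? ·: Qq
Q/II-1 un I-1×I-2: qq
Q/II-2 un I-1×I-2: qq
Q/II-3 aff I-1×I-2: Qq
Q/II-4 un ·: qq
Q/III-1 aff II-3×II-4: Qq
Q/III-2 un II-3×II-4: qq
Q/III-3 un II-3×II-4: qq
⇒ Q over [I-1,I-2,II-1,II-2,II-3,II-4,III-1,III-2,III-3]: 1 consistent

III-1 ∈ {JJ Qq, Jj Qq}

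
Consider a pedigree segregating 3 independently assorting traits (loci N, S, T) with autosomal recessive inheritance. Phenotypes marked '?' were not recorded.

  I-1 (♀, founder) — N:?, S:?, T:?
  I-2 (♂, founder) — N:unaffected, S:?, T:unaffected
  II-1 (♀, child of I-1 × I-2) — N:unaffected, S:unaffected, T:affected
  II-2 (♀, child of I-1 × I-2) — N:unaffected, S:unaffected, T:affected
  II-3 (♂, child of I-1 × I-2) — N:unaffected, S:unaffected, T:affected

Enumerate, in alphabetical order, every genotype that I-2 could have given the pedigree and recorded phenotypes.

I-2 ∈ {NN SS Tt, NN Ss Tt, NN ss Tt, Nn SS Tt, Nn Ss Tt, Nn ss Tt}

N/I-1 ? ·: NN|Nn|nn
N/I-2 un ·: NN|Nn
N/II-1 un I-1×I-2: NN|Nn
N/II-2 un I-1×I-2: NN|Nn
N/II-3 un I-1×I-2: NN|Nn
⇒ N over [I-1,I-2,II-1,II-2,II-3]: 27 consistent
S/I-1 ? ·: SS|Ss|ss
S/I-2 ? ·: SS|Ss|ss
S/II-1 un I-1×I-2: SS|Ss
S/II-2 un I-1×I-2: SS|Ss
S/II-3 un I-1×I-2: SS|Ss
⇒ S over [I-1,I-2,II-1,II-2,II-3]: 29 consistent
T/I-1 ? ·: Tt|tt
T/I-2 un ·: Tt
T/II-1 aff I-1×I-2: tt
T/II-2 aff I-1×I-2: tt
T/II-3 aff I-1×I-2: tt
⇒ T over [I-1,I-2,II-1,II-2,II-3]: 2 consistent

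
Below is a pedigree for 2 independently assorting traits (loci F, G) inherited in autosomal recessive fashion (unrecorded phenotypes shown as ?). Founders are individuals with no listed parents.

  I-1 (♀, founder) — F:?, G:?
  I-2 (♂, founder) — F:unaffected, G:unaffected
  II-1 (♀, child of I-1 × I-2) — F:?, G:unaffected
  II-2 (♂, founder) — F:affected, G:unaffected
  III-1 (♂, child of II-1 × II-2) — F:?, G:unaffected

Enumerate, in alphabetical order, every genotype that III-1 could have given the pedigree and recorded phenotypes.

F/I-1 ? ·: FF|Ff|ff
F/I-2 un ·: FF|Ff
F/II-1 ? I-1×I-2: FF|Ff|ff
F/II-2 aff ·: ff
F/III-1 ? II-1×II-2: Ff|ff
⇒ F over [I-1,I-2,II-1,II-2,III-1]: 16 consistent
G/I-1 ? ·: GG|Gg|gg
G/I-2 un ·: GG|Gg
G/II-1 un I-1×I-2: GG|Gg
G/II-2 un ·: GG|Gg
G/III-1 un II-1×II-2: GG|Gg
⇒ G over [I-1,I-2,II-1,II-2,III-1]: 32 consistent

III-1 ∈ {Ff GG, Ff Gg, ff GG, ff Gg}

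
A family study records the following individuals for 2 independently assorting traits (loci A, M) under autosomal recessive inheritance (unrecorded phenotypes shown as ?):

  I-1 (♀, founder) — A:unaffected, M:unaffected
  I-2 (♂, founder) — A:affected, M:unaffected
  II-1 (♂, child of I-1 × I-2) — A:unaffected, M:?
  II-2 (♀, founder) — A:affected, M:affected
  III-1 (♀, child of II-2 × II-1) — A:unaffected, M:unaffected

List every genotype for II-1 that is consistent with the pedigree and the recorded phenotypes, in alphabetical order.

II-1 ∈ {Aa MM, Aa Mm}

A/I-1 un ·: AA|Aa
A/I-2 aff ·: aa
A/II-1 un I-1×I-2: Aa
A/II-2 aff ·: aa
A/III-1 un II-2×II-1: Aa
⇒ A over [I-1,I-2,II-1,II-2,III-1]: 2 consistent
M/I-1 un ·: MM|Mm
M/I-2 un ·: MM|Mm
M/II-1 ? I-1×I-2: MM|Mm
M/II-2 aff ·: mm
M/III-1 un II-2×II-1: Mm
⇒ M over [I-1,I-2,II-1,II-2,III-1]: 7 consistent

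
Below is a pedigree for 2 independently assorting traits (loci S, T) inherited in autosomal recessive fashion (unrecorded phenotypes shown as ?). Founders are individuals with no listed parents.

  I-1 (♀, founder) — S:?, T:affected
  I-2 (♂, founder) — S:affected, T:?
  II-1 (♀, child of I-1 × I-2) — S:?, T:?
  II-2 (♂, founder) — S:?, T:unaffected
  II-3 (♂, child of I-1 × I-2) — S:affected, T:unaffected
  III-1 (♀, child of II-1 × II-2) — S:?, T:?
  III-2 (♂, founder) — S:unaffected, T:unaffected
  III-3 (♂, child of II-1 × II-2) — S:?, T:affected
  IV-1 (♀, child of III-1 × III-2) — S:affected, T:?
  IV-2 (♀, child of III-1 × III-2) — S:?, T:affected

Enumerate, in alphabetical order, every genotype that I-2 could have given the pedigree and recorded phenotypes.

I-2 ∈ {ss TT, ss Tt}

S/I-1 ? ·: Ss|ss
S/I-2 aff ·: ss
S/II-1 ? I-1×I-2: Ss|ss
S/II-2 ? ·: SS|Ss|ss
S/II-3 aff I-1×I-2: ss
S/III-1 ? II-1×II-2: Ss|ss
S/III-2 un ·: Ss
S/III-3 ? II-1×II-2: SS|Ss|ss
S/IV-1 aff III-1×III-2: ss
S/IV-2 ? III-1×III-2: SS|Ss|ss
⇒ S over [I-1,I-2,II-1,II-2,II-3,III-1,III-2,III-3,IV-1,IV-2]: 61 consistent
T/I-1 aff ·: tt
T/I-2 ? ·: TT|Tt
T/II-1 ? I-1×I-2: Tt|tt
T/II-2 un ·: Tt
T/II-3 un I-1×I-2: Tt
T/III-1 ? II-1×II-2: Tt|tt
T/III-2 un ·: Tt
T/III-3 aff II-1×II-2: tt
T/IV-1 ? III-1×III-2: TT|Tt|tt
T/IV-2 aff III-1×III-2: tt
⇒ T over [I-1,I-2,II-1,II-2,II-3,III-1,III-2,III-3,IV-1,IV-2]: 15 consistent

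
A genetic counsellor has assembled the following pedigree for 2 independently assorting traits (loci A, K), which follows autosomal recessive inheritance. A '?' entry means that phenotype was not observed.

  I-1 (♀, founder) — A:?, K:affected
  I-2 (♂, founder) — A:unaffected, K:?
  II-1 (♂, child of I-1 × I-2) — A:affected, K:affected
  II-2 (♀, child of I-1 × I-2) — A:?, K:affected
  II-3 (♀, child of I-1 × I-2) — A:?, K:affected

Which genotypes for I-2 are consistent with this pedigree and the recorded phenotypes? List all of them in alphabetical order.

A/I-1 ? ·: Aa|aa
A/I-2 un ·: Aa
A/II-1 aff I-1×I-2: aa
A/II-2 ? I-1×I-2: AA|Aa|aa
A/II-3 ? I-1×I-2: AA|Aa|aa
⇒ A over [I-1,I-2,II-1,II-2,II-3]: 13 consistent
K/I-1 aff ·: kk
K/I-2 ? ·: Kk|kk
K/II-1 aff I-1×I-2: kk
K/II-2 aff I-1×I-2: kk
K/II-3 aff I-1×I-2: kk
⇒ K over [I-1,I-2,II-1,II-2,II-3]: 2 consistent

I-2 ∈ {Aa Kk, Aa kk}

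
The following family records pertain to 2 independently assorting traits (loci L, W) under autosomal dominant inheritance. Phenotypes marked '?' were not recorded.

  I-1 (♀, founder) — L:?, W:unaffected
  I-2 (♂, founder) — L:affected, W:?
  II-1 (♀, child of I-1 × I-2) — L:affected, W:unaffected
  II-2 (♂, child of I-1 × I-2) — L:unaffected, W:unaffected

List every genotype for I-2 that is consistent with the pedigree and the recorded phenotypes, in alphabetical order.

L/I-1 ? ·: ll|Ll
L/I-2 aff ·: Ll
L/II-1 aff I-1×I-2: Ll|LL
L/II-2 un I-1×I-2: ll
⇒ L over [I-1,I-2,II-1,II-2]: 3 consistent
W/I-1 un ·: ww
W/I-2 ? ·: ww|Ww
W/II-1 un I-1×I-2: ww
W/II-2 un I-1×I-2: ww
⇒ W over [I-1,I-2,II-1,II-2]: 2 consistent

I-2 ∈ {Ll Ww, Ll ww}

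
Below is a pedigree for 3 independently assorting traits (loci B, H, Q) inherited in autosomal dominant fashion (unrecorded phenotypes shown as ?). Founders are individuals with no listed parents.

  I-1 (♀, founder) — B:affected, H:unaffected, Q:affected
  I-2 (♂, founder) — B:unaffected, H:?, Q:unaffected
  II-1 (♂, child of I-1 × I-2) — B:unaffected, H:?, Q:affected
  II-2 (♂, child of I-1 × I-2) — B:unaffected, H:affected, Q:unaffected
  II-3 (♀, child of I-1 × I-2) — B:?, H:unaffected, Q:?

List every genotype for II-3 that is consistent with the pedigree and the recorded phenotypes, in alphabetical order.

B/I-1 aff ·: Bb
B/I-2 un ·: bb
B/II-1 un I-1×I-2: bb
B/II-2 un I-1×I-2: bb
B/II-3 ? I-1×I-2: bb|Bb
⇒ B over [I-1,I-2,II-1,II-2,II-3]: 2 consistent
H/I-1 un ·: hh
H/I-2 ? ·: Hh
H/II-1 ? I-1×I-2: hh|Hh
H/II-2 aff I-1×I-2: Hh
H/II-3 un I-1×I-2: hh
⇒ H over [I-1,I-2,II-1,II-2,II-3]: 2 consistent
Q/I-1 aff ·: Qq
Q/I-2 un ·: qq
Q/II-1 aff I-1×I-2: Qq
Q/II-2 un I-1×I-2: qq
Q/II-3 ? I-1×I-2: qq|Qq
⇒ Q over [I-1,I-2,II-1,II-2,II-3]: 2 consistent

II-3 ∈ {Bb hh Qq, Bb hh qq, bb hh Qq, bb hh qq}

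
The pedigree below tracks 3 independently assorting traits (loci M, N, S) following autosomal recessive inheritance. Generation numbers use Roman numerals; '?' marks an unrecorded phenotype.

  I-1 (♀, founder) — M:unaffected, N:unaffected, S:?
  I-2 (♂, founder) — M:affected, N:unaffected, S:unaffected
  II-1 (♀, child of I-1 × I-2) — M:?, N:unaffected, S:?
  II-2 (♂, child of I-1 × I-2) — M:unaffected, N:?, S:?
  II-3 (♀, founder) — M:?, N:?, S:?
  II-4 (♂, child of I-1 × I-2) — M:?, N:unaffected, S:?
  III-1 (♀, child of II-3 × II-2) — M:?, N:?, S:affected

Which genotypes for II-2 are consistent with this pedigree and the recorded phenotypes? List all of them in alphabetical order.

II-2 ∈ {Mm NN Ss, Mm NN ss, Mm Nn Ss, Mm Nn ss, Mm nn Ss, Mm nn ss}

M/I-1 un ·: MM|Mm
M/I-2 aff ·: mm
M/II-1 ? I-1×I-2: Mm|mm
M/II-2 un I-1×I-2: Mm
M/II-3 ? ·: MM|Mm|mm
M/II-4 ? I-1×I-2: Mm|mm
M/III-1 ? II-3×II-2: MM|Mm|mm
⇒ M over [I-1,I-2,II-1,II-2,II-3,II-4,III-1]: 35 consistent
N/I-1 un ·: NN|Nn
N/I-2 un ·: NN|Nn
N/II-1 un I-1×I-2: NN|Nn
N/II-2 ? I-1×I-2: NN|Nn|nn
N/II-3 ? ·: NN|Nn|nn
N/II-4 un I-1×I-2: NN|Nn
N/III-1 ? II-3×II-2: NN|Nn|nn
⇒ N over [I-1,I-2,II-1,II-2,II-3,II-4,III-1]: 152 consistent
S/I-1 ? ·: SS|Ss|ss
S/I-2 un ·: SS|Ss
S/II-1 ? I-1×I-2: SS|Ss|ss
S/II-2 ? I-1×I-2: Ss|ss
S/II-3 ? ·: Ss|ss
S/II-4 ? I-1×I-2: SS|Ss|ss
S/III-1 aff II-3×II-2: ss
⇒ S over [I-1,I-2,II-1,II-2,II-3,II-4,III-1]: 70 consistent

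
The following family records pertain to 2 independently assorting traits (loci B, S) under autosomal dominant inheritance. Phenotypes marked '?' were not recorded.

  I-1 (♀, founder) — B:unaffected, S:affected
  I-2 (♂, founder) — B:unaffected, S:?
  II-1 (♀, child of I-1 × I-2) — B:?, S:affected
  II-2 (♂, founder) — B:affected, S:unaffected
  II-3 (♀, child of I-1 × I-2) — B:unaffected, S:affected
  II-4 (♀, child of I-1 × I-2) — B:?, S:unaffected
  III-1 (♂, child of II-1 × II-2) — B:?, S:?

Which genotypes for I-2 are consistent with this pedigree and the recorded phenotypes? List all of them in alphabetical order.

I-2 ∈ {bb Ss, bb ss}

B/I-1 un ·: bb
B/I-2 un ·: bb
B/II-1 ? I-1×I-2: bb
B/II-2 aff ·: Bb|BB
B/II-3 un I-1×I-2: bb
B/II-4 ? I-1×I-2: bb
B/III-1 ? II-1×II-2: bb|Bb
⇒ B over [I-1,I-2,II-1,II-2,II-3,II-4,III-1]: 3 consistent
S/I-1 aff ·: Ss
S/I-2 ? ·: ss|Ss
S/II-1 aff I-1×I-2: Ss|SS
S/II-2 un ·: ss
S/II-3 aff I-1×I-2: Ss|SS
S/II-4 un I-1×I-2: ss
S/III-1 ? II-1×II-2: ss|Ss
⇒ S over [I-1,I-2,II-1,II-2,II-3,II-4,III-1]: 8 consistent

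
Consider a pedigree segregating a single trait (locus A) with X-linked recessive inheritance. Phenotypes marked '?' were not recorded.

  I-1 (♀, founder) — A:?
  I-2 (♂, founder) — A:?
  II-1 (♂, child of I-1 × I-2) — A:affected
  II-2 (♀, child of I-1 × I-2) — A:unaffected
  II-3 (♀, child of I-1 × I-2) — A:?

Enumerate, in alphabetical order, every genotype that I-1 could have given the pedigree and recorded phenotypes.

I-1 ∈ {X^AX^a, X^aX^a}

A/I-1 ? ·: X^AX^a|X^aX^a
A/I-2 ? ·: X^AY|X^aY
A/II-1 aff I-1×I-2: X^aY
A/II-2 un I-1×I-2: X^AX^A|X^AX^a
A/II-3 ? I-1×I-2: X^AX^A|X^AX^a|X^aX^a
⇒ A over [I-1,I-2,II-1,II-2,II-3]: 7 consistent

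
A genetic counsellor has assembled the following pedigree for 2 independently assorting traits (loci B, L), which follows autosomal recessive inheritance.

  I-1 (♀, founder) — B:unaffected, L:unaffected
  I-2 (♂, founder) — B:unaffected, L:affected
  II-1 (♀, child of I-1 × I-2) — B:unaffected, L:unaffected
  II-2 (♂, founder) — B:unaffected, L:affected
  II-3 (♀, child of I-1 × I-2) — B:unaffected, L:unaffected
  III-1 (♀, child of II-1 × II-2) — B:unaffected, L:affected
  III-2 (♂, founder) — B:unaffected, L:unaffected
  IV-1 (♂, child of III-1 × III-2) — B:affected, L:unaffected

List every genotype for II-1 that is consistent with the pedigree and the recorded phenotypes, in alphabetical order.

B/I-1 un ·: BB|Bb
B/I-2 un ·: BB|Bb
B/II-1 un I-1×I-2: BB|Bb
B/II-2 un ·: BB|Bb
B/II-3 un I-1×I-2: BB|Bb
B/III-1 un II-1×II-2: Bb
B/III-2 un ·: Bb
B/IV-1 aff III-1×III-2: bb
⇒ B over [I-1,I-2,II-1,II-2,II-3,III-1,III-2,IV-1]: 19 consistent
L/I-1 un ·: LL|Ll
L/I-2 aff ·: ll
L/II-1 un I-1×I-2: Ll
L/II-2 aff ·: ll
L/II-3 un I-1×I-2: Ll
L/III-1 aff II-1×II-2: ll
L/III-2 un ·: LL|Ll
L/IV-1 un III-1×III-2: Ll
⇒ L over [I-1,I-2,II-1,II-2,II-3,III-1,III-2,IV-1]: 4 consistent

II-1 ∈ {BB Ll, Bb Ll}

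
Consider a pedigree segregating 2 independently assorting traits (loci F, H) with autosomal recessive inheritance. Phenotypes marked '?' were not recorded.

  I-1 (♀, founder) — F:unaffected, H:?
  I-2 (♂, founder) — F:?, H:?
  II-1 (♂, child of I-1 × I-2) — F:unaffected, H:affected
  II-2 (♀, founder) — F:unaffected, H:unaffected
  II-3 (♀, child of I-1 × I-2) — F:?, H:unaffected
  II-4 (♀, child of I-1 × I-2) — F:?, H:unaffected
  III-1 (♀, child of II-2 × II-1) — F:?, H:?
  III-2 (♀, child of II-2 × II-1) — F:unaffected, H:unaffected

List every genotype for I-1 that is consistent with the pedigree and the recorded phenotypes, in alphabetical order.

F/I-1 un ·: FF|Ff
F/I-2 ? ·: FF|Ff|ff
F/II-1 un I-1×I-2: FF|Ff
F/II-2 un ·: FF|Ff
F/II-3 ? I-1×I-2: FF|Ff|ff
F/II-4 ? I-1×I-2: FF|Ff|ff
F/III-1 ? II-2×II-1: FF|Ff|ff
F/III-2 un II-2×II-1: FF|Ff
⇒ F over [I-1,I-2,II-1,II-2,II-3,II-4,III-1,III-2]: 310 consistent
H/I-1 ? ·: Hh|hh
H/I-2 ? ·: Hh|hh
H/II-1 aff I-1×I-2: hh
H/II-2 un ·: HH|Hh
H/II-3 un I-1×I-2: HH|Hh
H/II-4 un I-1×I-2: HH|Hh
H/III-1 ? II-2×II-1: Hh|hh
H/III-2 un II-2×II-1: Hh
⇒ H over [I-1,I-2,II-1,II-2,II-3,II-4,III-1,III-2]: 18 consistent

I-1 ∈ {FF Hh, FF hh, Ff Hh, Ff hh}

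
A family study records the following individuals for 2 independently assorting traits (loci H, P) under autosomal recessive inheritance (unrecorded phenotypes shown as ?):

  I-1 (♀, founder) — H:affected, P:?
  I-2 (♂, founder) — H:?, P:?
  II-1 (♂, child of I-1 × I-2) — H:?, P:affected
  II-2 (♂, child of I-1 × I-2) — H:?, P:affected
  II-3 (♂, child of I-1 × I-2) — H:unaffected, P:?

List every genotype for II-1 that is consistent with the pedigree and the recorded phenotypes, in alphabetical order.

H/I-1 aff ·: hh
H/I-2 ? ·: HH|Hh
H/II-1 ? I-1×I-2: Hh|hh
H/II-2 ? I-1×I-2: Hh|hh
H/II-3 un I-1×I-2: Hh
⇒ H over [I-1,I-2,II-1,II-2,II-3]: 5 consistent
P/I-1 ? ·: Pp|pp
P/I-2 ? ·: Pp|pp
P/II-1 aff I-1×I-2: pp
P/II-2 aff I-1×I-2: pp
P/II-3 ? I-1×I-2: PP|Pp|pp
⇒ P over [I-1,I-2,II-1,II-2,II-3]: 8 consistent

II-1 ∈ {Hh pp, hh pp}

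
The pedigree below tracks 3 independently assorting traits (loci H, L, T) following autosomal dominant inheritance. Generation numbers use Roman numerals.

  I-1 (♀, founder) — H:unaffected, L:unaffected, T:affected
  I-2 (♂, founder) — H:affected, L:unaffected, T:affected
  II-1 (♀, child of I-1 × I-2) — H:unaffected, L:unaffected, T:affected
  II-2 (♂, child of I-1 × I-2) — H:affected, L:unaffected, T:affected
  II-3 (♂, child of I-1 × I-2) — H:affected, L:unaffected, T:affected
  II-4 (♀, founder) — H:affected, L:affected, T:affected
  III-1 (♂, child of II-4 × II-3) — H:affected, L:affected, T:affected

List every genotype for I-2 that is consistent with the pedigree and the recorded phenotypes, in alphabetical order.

I-2 ∈ {Hh ll TT, Hh ll Tt}

H/I-1 un ·: hh
H/I-2 aff ·: Hh
H/II-1 un I-1×I-2: hh
H/II-2 aff I-1×I-2: Hh
H/II-3 aff I-1×I-2: Hh
H/II-4 aff ·: Hh|HH
H/III-1 aff II-4×II-3: Hh|HH
⇒ H over [I-1,I-2,II-1,II-2,II-3,II-4,III-1]: 4 consistent
L/I-1 un ·: ll
L/I-2 un ·: ll
L/II-1 un I-1×I-2: ll
L/II-2 un I-1×I-2: ll
L/II-3 un I-1×I-2: ll
L/II-4 aff ·: Ll|LL
L/III-1 aff II-4×II-3: Ll
⇒ L over [I-1,I-2,II-1,II-2,II-3,II-4,III-1]: 2 consistent
T/I-1 aff ·: Tt|TT
T/I-2 aff ·: Tt|TT
T/II-1 aff I-1×I-2: Tt|TT
T/II-2 aff I-1×I-2: Tt|TT
T/II-3 aff I-1×I-2: Tt|TT
T/II-4 aff ·: Tt|TT
T/III-1 aff II-4×II-3: Tt|TT
⇒ T over [I-1,I-2,II-1,II-2,II-3,II-4,III-1]: 87 consistent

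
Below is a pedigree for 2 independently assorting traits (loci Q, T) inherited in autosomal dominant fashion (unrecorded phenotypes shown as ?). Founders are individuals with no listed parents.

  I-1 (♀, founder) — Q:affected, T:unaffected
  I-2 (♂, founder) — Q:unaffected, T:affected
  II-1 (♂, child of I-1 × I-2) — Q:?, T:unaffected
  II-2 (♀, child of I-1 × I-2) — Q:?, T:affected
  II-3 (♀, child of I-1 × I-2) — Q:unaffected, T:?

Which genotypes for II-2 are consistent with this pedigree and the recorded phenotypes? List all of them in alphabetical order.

Q/I-1 aff ·: Qq
Q/I-2 un ·: qq
Q/II-1 ? I-1×I-2: qq|Qq
Q/II-2 ? I-1×I-2: qq|Qq
Q/II-3 un I-1×I-2: qq
⇒ Q over [I-1,I-2,II-1,II-2,II-3]: 4 consistent
T/I-1 un ·: tt
T/I-2 aff ·: Tt
T/II-1 un I-1×I-2: tt
T/II-2 aff I-1×I-2: Tt
T/II-3 ? I-1×I-2: tt|Tt
⇒ T over [I-1,I-2,II-1,II-2,II-3]: 2 consistent

II-2 ∈ {Qq Tt, qq Tt}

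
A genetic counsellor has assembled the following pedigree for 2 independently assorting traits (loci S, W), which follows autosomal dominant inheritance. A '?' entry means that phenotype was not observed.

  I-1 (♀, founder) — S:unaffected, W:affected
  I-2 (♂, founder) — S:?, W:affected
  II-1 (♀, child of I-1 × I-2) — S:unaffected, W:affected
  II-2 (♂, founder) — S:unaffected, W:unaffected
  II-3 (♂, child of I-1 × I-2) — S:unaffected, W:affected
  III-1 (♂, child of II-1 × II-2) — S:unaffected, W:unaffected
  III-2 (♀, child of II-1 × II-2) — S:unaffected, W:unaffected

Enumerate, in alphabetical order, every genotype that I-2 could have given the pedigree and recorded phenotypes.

I-2 ∈ {Ss WW, Ss Ww, ss WW, ss Ww}

S/I-1 un ·: ss
S/I-2 ? ·: ss|Ss
S/II-1 un I-1×I-2: ss
S/II-2 un ·: ss
S/II-3 un I-1×I-2: ss
S/III-1 un II-1×II-2: ss
S/III-2 un II-1×II-2: ss
⇒ S over [I-1,I-2,II-1,II-2,II-3,III-1,III-2]: 2 consistent
W/I-1 aff ·: Ww|WW
W/I-2 aff ·: Ww|WW
W/II-1 aff I-1×I-2: Ww
W/II-2 un ·: ww
W/II-3 aff I-1×I-2: Ww|WW
W/III-1 un II-1×II-2: ww
W/III-2 un II-1×II-2: ww
⇒ W over [I-1,I-2,II-1,II-2,II-3,III-1,III-2]: 6 consistent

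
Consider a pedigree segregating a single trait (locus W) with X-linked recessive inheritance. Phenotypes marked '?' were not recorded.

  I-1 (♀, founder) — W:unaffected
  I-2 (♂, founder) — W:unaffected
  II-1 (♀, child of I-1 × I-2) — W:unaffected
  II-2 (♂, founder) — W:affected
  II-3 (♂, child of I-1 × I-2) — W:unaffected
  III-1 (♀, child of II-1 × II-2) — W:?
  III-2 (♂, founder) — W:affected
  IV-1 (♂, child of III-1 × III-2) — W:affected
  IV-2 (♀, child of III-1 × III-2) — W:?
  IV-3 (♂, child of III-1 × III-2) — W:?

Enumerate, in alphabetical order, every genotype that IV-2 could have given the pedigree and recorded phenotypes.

W/I-1 un ·: X^WX^W|X^WX^w
W/I-2 un ·: X^WY
W/II-1 un I-1×I-2: X^WX^W|X^WX^w
W/II-2 aff ·: X^wY
W/II-3 un I-1×I-2: X^WY
W/III-1 ? II-1×II-2: X^WX^w|X^wX^w
W/III-2 aff ·: X^wY
W/IV-1 aff III-1×III-2: X^wY
W/IV-2 ? III-1×III-2: X^WX^w|X^wX^w
W/IV-3 ? III-1×III-2: X^WY|X^wY
⇒ W over [I-1,I-2,II-1,II-2,II-3,III-1,III-2,IV-1,IV-2,IV-3]: 13 consistent

IV-2 ∈ {X^WX^w, X^wX^w}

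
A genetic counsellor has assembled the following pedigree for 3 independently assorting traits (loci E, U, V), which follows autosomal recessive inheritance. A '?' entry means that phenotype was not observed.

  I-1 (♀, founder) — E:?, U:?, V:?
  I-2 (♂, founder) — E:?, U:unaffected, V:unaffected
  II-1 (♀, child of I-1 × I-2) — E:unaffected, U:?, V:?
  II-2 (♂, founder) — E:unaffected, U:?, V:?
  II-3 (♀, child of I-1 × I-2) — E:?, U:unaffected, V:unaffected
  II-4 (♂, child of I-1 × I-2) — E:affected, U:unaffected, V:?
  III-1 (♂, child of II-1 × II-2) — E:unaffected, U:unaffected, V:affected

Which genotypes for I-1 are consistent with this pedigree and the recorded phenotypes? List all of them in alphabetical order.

E/I-1 ? ·: Ee|ee
E/I-2 ? ·: Ee|ee
E/II-1 un I-1×I-2: EE|Ee
E/II-2 un ·: EE|Ee
E/II-3 ? I-1×I-2: EE|Ee|ee
E/II-4 aff I-1×I-2: ee
E/III-1 un II-1×II-2: EE|Ee
⇒ E over [I-1,I-2,II-1,II-2,II-3,II-4,III-1]: 37 consistent
U/I-1 ? ·: UU|Uu|uu
U/I-2 un ·: UU|Uu
U/II-1 ? I-1×I-2: UU|Uu|uu
U/II-2 ? ·: UU|Uu|uu
U/II-3 un I-1×I-2: UU|Uu
U/II-4 un I-1×I-2: UU|Uu
U/III-1 un II-1×II-2: UU|Uu
⇒ U over [I-1,I-2,II-1,II-2,II-3,II-4,III-1]: 132 consistent
V/I-1 ? ·: VV|Vv|vv
V/I-2 un ·: VV|Vv
V/II-1 ? I-1×I-2: Vv|vv
V/II-2 ? ·: Vv|vv
V/II-3 un I-1×I-2: VV|Vv
V/II-4 ? I-1×I-2: VV|Vv|vv
V/III-1 aff II-1×II-2: vv
⇒ V over [I-1,I-2,II-1,II-2,II-3,II-4,III-1]: 50 consistent

I-1 ∈ {Ee UU VV, Ee UU Vv, Ee UU vv, Ee Uu VV, Ee Uu Vv, Ee Uu vv, Ee uu VV, Ee uu Vv, Ee uu vv, ee UU VV, ee UU Vv, ee UU vv, ee Uu VV, ee Uu Vv, ee Uu vv, ee uu VV, ee uu Vv, ee uu vv}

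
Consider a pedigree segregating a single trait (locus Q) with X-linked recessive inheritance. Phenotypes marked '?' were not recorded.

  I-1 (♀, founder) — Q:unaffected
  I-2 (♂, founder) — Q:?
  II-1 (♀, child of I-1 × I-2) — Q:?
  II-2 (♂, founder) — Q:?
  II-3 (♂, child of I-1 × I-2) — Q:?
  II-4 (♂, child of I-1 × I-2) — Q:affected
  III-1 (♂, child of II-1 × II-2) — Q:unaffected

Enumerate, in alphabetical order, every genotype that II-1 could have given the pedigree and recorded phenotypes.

II-1 ∈ {X^QX^Q, X^QX^q}

Q/I-1 un ·: X^QX^q
Q/I-2 ? ·: X^QY|X^qY
Q/II-1 ? I-1×I-2: X^QX^Q|X^QX^q
Q/II-2 ? ·: X^QY|X^qY
Q/II-3 ? I-1×I-2: X^QY|X^qY
Q/II-4 aff I-1×I-2: X^qY
Q/III-1 un II-1×II-2: X^QY
⇒ Q over [I-1,I-2,II-1,II-2,II-3,II-4,III-1]: 12 consistent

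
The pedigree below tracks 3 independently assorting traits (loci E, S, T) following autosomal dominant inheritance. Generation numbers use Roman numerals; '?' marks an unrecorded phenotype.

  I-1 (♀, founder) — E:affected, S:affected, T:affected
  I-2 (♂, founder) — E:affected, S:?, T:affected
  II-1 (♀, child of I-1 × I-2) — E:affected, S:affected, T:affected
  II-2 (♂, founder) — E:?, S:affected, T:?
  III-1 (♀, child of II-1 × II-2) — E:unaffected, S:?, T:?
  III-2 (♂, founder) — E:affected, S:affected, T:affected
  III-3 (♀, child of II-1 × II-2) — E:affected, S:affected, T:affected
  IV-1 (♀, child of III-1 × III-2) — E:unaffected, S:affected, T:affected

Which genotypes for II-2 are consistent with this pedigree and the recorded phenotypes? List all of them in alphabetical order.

E/I-1 aff ·: Ee|EE
E/I-2 aff ·: Ee|EE
E/II-1 aff I-1×I-2: Ee
E/II-2 ? ·: ee|Ee
E/III-1 un II-1×II-2: ee
E/III-2 aff ·: Ee
E/III-3 aff II-1×II-2: Ee|EE
E/IV-1 un III-1×III-2: ee
⇒ E over [I-1,I-2,II-1,II-2,III-1,III-2,III-3,IV-1]: 9 consistent
S/I-1 aff ·: Ss|SS
S/I-2 ? ·: ss|Ss|SS
S/II-1 aff I-1×I-2: Ss|SS
S/II-2 aff ·: Ss|SS
S/III-1 ? II-1×II-2: ss|Ss|SS
S/III-2 aff ·: Ss|SS
S/III-3 aff II-1×II-2: Ss|SS
S/IV-1 aff III-1×III-2: Ss|SS
⇒ S over [I-1,I-2,II-1,II-2,III-1,III-2,III-3,IV-1]: 228 consistent
T/I-1 aff ·: Tt|TT
T/I-2 aff ·: Tt|TT
T/II-1 aff I-1×I-2: Tt|TT
T/II-2 ? ·: tt|Tt|TT
T/III-1 ? II-1×II-2: tt|Tt|TT
T/III-2 aff ·: Tt|TT
T/III-3 aff II-1×II-2: Tt|TT
T/IV-1 aff III-1×III-2: Tt|TT
⇒ T over [I-1,I-2,II-1,II-2,III-1,III-2,III-3,IV-1]: 198 consistent

II-2 ∈ {Ee SS TT, Ee SS Tt, Ee SS tt, Ee Ss TT, Ee Ss Tt, Ee Ss tt, ee SS TT, ee SS Tt, ee SS tt, ee Ss TT, ee Ss Tt, ee Ss tt}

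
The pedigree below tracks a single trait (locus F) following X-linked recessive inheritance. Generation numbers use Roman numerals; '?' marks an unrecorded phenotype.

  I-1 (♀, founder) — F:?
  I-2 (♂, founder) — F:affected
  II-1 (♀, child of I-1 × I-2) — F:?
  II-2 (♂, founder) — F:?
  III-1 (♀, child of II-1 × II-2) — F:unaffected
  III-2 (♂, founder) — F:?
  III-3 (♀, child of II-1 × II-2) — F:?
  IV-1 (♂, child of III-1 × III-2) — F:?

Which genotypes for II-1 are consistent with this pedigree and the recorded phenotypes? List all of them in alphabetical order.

F/I-1 ? ·: X^FX^F|X^FX^f|X^fX^f
F/I-2 aff ·: X^fY
F/II-1 ? I-1×I-2: X^FX^f|X^fX^f
F/II-2 ? ·: X^FY|X^fY
F/III-1 un II-1×II-2: X^FX^F|X^FX^f
F/III-2 ? ·: X^FY|X^fY
F/III-3 ? II-1×II-2: X^FX^F|X^FX^f|X^fX^f
F/IV-1 ? III-1×III-2: X^FY|X^fY
⇒ F over [I-1,I-2,II-1,II-2,III-1,III-2,III-3,IV-1]: 48 consistent

II-1 ∈ {X^FX^f, X^fX^f}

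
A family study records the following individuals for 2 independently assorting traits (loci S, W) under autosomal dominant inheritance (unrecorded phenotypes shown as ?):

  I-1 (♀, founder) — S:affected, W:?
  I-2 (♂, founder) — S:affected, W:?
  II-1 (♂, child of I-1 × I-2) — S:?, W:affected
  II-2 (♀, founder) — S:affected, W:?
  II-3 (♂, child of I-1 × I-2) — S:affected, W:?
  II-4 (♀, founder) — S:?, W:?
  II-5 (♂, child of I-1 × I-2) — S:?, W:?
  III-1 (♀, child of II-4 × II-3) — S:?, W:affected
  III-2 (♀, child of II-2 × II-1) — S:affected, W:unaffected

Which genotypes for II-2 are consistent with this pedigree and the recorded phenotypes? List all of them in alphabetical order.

II-2 ∈ {SS Ww, SS ww, Ss Ww, Ss ww}

S/I-1 aff ·: Ss|SS
S/I-2 aff ·: Ss|SS
S/II-1 ? I-1×I-2: ss|Ss|SS
S/II-2 aff ·: Ss|SS
S/II-3 aff I-1×I-2: Ss|SS
S/II-4 ? ·: ss|Ss|SS
S/II-5 ? I-1×I-2: ss|Ss|SS
S/III-1 ? II-4×II-3: ss|Ss|SS
S/III-2 aff II-2×II-1: Ss|SS
⇒ S over [I-1,I-2,II-1,II-2,II-3,II-4,II-5,III-1,III-2]: 617 consistent
W/I-1 ? ·: ww|Ww|WW
W/I-2 ? ·: ww|Ww|WW
W/II-1 aff I-1×I-2: Ww
W/II-2 ? ·: ww|Ww
W/II-3 ? I-1×I-2: ww|Ww|WW
W/II-4 ? ·: ww|Ww|WW
W/II-5 ? I-1×I-2: ww|Ww|WW
W/III-1 aff II-4×II-3: Ww|WW
W/III-2 un II-2×II-1: ww
⇒ W over [I-1,I-2,II-1,II-2,II-3,II-4,II-5,III-1,III-2]: 214 consistent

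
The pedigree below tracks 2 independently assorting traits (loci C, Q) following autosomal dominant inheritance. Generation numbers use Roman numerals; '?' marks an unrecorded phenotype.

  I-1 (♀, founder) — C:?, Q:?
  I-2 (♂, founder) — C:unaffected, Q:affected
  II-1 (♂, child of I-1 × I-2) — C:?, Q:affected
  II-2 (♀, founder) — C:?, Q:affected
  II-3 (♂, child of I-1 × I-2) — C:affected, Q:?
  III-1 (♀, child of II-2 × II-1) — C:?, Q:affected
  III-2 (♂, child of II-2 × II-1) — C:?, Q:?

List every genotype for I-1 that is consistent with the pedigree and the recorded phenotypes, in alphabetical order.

C/I-1 ? ·: Cc|CC
C/I-2 un ·: cc
C/II-1 ? I-1×I-2: cc|Cc
C/II-2 ? ·: cc|Cc|CC
C/II-3 aff I-1×I-2: Cc
C/III-1 ? II-2×II-1: cc|Cc|CC
C/III-2 ? II-2×II-1: cc|Cc|CC
⇒ C over [I-1,I-2,II-1,II-2,II-3,III-1,III-2]: 40 consistent
Q/I-1 ? ·: qq|Qq|QQ
Q/I-2 aff ·: Qq|QQ
Q/II-1 aff I-1×I-2: Qq|QQ
Q/II-2 aff ·: Qq|QQ
Q/II-3 ? I-1×I-2: qq|Qq|QQ
Q/III-1 aff II-2×II-1: Qq|QQ
Q/III-2 ? II-2×II-1: qq|Qq|QQ
⇒ Q over [I-1,I-2,II-1,II-2,II-3,III-1,III-2]: 140 consistent

I-1 ∈ {CC QQ, CC Qq, CC qq, Cc QQ, Cc Qq, Cc qq}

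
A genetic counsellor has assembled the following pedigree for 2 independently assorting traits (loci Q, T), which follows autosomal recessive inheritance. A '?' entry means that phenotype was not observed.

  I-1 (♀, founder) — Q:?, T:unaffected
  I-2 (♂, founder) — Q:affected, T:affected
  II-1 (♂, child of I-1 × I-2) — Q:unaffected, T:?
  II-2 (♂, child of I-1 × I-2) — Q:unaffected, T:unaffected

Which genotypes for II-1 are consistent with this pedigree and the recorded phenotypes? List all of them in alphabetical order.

II-1 ∈ {Qq Tt, Qq tt}

Q/I-1 ? ·: QQ|Qq
Q/I-2 aff ·: qq
Q/II-1 un I-1×I-2: Qq
Q/II-2 un I-1×I-2: Qq
⇒ Q over [I-1,I-2,II-1,II-2]: 2 consistent
T/I-1 un ·: TT|Tt
T/I-2 aff ·: tt
T/II-1 ? I-1×I-2: Tt|tt
T/II-2 un I-1×I-2: Tt
⇒ T over [I-1,I-2,II-1,II-2]: 3 consistent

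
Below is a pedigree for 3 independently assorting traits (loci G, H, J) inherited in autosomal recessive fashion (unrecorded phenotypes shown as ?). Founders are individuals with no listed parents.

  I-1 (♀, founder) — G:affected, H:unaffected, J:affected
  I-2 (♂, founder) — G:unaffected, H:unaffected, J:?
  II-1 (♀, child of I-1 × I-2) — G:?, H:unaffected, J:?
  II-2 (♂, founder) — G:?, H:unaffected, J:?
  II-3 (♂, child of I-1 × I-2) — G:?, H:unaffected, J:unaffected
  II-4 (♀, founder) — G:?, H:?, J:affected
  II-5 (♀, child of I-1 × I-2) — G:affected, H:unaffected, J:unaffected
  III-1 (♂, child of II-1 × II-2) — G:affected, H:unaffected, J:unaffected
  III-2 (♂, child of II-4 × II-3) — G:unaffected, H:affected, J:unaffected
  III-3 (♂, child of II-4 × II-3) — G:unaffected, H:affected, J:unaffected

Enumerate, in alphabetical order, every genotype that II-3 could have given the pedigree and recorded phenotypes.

II-3 ∈ {Gg Hh Jj, gg Hh Jj}

G/I-1 aff ·: gg
G/I-2 un ·: Gg
G/II-1 ? I-1×I-2: Gg|gg
G/II-2 ? ·: Gg|gg
G/II-3 ? I-1×I-2: Gg|gg
G/II-4 ? ·: GG|Gg|gg
G/II-5 aff I-1×I-2: gg
G/III-1 aff II-1×II-2: gg
G/III-2 un II-4×II-3: GG|Gg
G/III-3 un II-4×II-3: GG|Gg
⇒ G over [I-1,I-2,II-1,II-2,II-3,II-4,II-5,III-1,III-2,III-3]: 44 consistent
H/I-1 un ·: HH|Hh
H/I-2 un ·: HH|Hh
H/II-1 un I-1×I-2: HH|Hh
H/II-2 un ·: HH|Hh
H/II-3 un I-1×I-2: Hh
H/II-4 ? ·: Hh|hh
H/II-5 un I-1×I-2: HH|Hh
H/III-1 un II-1×II-2: HH|Hh
H/III-2 aff II-4×II-3: hh
H/III-3 aff II-4×II-3: hh
⇒ H over [I-1,I-2,II-1,II-2,II-3,II-4,II-5,III-1,III-2,III-3]: 84 consistent
J/I-1 aff ·: jj
J/I-2 ? ·: JJ|Jj
J/II-1 ? I-1×I-2: Jj|jj
J/II-2 ? ·: JJ|Jj|jj
J/II-3 un I-1×I-2: Jj
J/II-4 aff ·: jj
J/II-5 un I-1×I-2: Jj
J/III-1 un II-1×II-2: JJ|Jj
J/III-2 un II-4×II-3: Jj
J/III-3 un II-4×II-3: Jj
⇒ J over [I-1,I-2,II-1,II-2,II-3,II-4,II-5,III-1,III-2,III-3]: 12 consistent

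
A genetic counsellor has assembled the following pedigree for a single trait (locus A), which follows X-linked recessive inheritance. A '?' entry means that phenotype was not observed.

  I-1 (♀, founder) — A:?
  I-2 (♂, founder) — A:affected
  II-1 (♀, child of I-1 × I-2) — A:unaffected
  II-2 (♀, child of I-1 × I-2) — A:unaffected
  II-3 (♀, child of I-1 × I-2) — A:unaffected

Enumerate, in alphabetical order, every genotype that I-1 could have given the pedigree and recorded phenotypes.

I-1 ∈ {X^AX^A, X^AX^a}

A/I-1 ? ·: X^AX^A|X^AX^a
A/I-2 aff ·: X^aY
A/II-1 un I-1×I-2: X^AX^a
A/II-2 un I-1×I-2: X^AX^a
A/II-3 un I-1×I-2: X^AX^a
⇒ A over [I-1,I-2,II-1,II-2,II-3]: 2 consistent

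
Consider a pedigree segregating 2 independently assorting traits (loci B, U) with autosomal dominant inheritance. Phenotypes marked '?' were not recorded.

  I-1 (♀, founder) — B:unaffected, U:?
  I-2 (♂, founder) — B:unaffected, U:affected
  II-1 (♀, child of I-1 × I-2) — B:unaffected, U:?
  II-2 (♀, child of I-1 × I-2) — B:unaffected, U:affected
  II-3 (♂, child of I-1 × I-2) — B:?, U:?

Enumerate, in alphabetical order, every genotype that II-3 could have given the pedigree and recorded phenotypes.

B/I-1 un ·: bb
B/I-2 un ·: bb
B/II-1 un I-1×I-2: bb
B/II-2 un I-1×I-2: bb
B/II-3 ? I-1×I-2: bb
⇒ B over [I-1,I-2,II-1,II-2,II-3]: 1 consistent
U/I-1 ? ·: uu|Uu|UU
U/I-2 aff ·: Uu|UU
U/II-1 ? I-1×I-2: uu|Uu|UU
U/II-2 aff I-1×I-2: Uu|UU
U/II-3 ? I-1×I-2: uu|Uu|UU
⇒ U over [I-1,I-2,II-1,II-2,II-3]: 40 consistent

II-3 ∈ {bb UU, bb Uu, bb uu}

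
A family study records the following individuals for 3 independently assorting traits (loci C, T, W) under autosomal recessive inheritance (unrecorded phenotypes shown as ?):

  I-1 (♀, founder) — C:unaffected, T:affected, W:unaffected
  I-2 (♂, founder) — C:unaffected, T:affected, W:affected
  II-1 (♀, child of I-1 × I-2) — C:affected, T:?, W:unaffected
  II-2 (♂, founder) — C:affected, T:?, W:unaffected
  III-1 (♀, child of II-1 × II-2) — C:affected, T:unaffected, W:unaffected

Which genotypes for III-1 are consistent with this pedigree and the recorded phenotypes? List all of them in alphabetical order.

C/I-1 un ·: Cc
C/I-2 un ·: Cc
C/II-1 aff I-1×I-2: cc
C/II-2 aff ·: cc
C/III-1 aff II-1×II-2: cc
⇒ C over [I-1,I-2,II-1,II-2,III-1]: 1 consistent
T/I-1 aff ·: tt
T/I-2 aff ·: tt
T/II-1 ? I-1×I-2: tt
T/II-2 ? ·: TT|Tt
T/III-1 un II-1×II-2: Tt
⇒ T over [I-1,I-2,II-1,II-2,III-1]: 2 consistent
W/I-1 un ·: WW|Ww
W/I-2 aff ·: ww
W/II-1 un I-1×I-2: Ww
W/II-2 un ·: WW|Ww
W/III-1 un II-1×II-2: WW|Ww
⇒ W over [I-1,I-2,II-1,II-2,III-1]: 8 consistent

III-1 ∈ {cc Tt WW, cc Tt Ww}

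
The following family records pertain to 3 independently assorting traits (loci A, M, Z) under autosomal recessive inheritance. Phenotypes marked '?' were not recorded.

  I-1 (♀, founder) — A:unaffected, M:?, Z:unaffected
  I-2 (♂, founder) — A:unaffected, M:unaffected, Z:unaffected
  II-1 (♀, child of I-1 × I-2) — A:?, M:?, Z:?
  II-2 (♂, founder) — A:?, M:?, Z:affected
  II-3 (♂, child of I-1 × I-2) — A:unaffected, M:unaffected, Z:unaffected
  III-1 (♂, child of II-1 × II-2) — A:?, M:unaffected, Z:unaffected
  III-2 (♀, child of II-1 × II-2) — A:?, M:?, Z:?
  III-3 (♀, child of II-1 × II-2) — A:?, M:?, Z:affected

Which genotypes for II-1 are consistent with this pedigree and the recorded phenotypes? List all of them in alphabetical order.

A/I-1 un ·: AA|Aa
A/I-2 un ·: AA|Aa
A/II-1 ? I-1×I-2: AA|Aa|aa
A/II-2 ? ·: AA|Aa|aa
A/II-3 un I-1×I-2: AA|Aa
A/III-1 ? II-1×II-2: AA|Aa|aa
A/III-2 ? II-1×II-2: AA|Aa|aa
A/III-3 ? II-1×II-2: AA|Aa|aa
⇒ A over [I-1,I-2,II-1,II-2,II-3,III-1,III-2,III-3]: 348 consistent
M/I-1 ? ·: MM|Mm|mm
M/I-2 un ·: MM|Mm
M/II-1 ? I-1×I-2: MM|Mm|mm
M/II-2 ? ·: MM|Mm|mm
M/II-3 un I-1×I-2: MM|Mm
M/III-1 un II-1×II-2: MM|Mm
M/III-2 ? II-1×II-2: MM|Mm|mm
M/III-3 ? II-1×II-2: MM|Mm|mm
⇒ M over [I-1,I-2,II-1,II-2,II-3,III-1,III-2,III-3]: 325 consistent
Z/I-1 un ·: ZZ|Zz
Z/I-2 un ·: ZZ|Zz
Z/II-1 ? I-1×I-2: Zz
Z/II-2 aff ·: zz
Z/II-3 un I-1×I-2: ZZ|Zz
Z/III-1 un II-1×II-2: Zz
Z/III-2 ? II-1×II-2: Zz|zz
Z/III-3 aff II-1×II-2: zz
⇒ Z over [I-1,I-2,II-1,II-2,II-3,III-1,III-2,III-3]: 12 consistent

II-1 ∈ {AA MM Zz, AA Mm Zz, AA mm Zz, Aa MM Zz, Aa Mm Zz, Aa mm Zz, aa MM Zz, aa Mm Zz, aa mm Zz}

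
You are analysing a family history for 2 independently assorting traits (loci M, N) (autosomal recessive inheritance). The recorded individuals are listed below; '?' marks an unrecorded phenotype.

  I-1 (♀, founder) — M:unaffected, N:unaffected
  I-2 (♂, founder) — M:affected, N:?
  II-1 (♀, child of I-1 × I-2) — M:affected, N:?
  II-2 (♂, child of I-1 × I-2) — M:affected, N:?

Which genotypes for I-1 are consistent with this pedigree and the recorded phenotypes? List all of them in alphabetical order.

I-1 ∈ {Mm NN, Mm Nn}

M/I-1 un ·: Mm
M/I-2 aff ·: mm
M/II-1 aff I-1×I-2: mm
M/II-2 aff I-1×I-2: mm
⇒ M over [I-1,I-2,II-1,II-2]: 1 consistent
N/I-1 un ·: NN|Nn
N/I-2 ? ·: NN|Nn|nn
N/II-1 ? I-1×I-2: NN|Nn|nn
N/II-2 ? I-1×I-2: NN|Nn|nn
⇒ N over [I-1,I-2,II-1,II-2]: 23 consistent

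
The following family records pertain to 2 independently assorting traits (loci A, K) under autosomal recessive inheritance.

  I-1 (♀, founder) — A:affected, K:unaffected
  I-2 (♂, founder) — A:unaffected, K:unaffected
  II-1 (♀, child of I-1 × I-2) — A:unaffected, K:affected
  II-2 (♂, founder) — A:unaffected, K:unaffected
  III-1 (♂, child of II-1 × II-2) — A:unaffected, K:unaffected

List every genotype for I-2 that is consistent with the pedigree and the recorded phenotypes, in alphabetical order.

I-2 ∈ {AA Kk, Aa Kk}

A/I-1 aff ·: aa
A/I-2 un ·: AA|Aa
A/II-1 un I-1×I-2: Aa
A/II-2 un ·: AA|Aa
A/III-1 un II-1×II-2: AA|Aa
⇒ A over [I-1,I-2,II-1,II-2,III-1]: 8 consistent
K/I-1 un ·: Kk
K/I-2 un ·: Kk
K/II-1 aff I-1×I-2: kk
K/II-2 un ·: KK|Kk
K/III-1 un II-1×II-2: Kk
⇒ K over [I-1,I-2,II-1,II-2,III-1]: 2 consistent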